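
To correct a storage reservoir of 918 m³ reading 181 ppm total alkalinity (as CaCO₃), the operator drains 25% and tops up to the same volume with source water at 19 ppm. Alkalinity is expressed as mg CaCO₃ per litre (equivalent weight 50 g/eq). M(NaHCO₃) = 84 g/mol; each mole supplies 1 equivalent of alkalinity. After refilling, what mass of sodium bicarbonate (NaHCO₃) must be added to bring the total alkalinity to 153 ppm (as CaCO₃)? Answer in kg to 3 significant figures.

19.3 kg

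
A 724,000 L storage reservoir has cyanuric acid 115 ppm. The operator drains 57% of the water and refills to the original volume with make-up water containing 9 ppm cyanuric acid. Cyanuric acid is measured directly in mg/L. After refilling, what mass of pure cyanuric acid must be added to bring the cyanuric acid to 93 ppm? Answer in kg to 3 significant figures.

After draining 57% and refilling: 115 × 0.43 + 9 × 0.57 = 54.58 ppm.
Deficit to target: 93 − 54.58 = 38.42 mg/L.
Mass: 38.42 mg/L × 724,000 L = 27,820 g cyanuric acid.

27.8 kg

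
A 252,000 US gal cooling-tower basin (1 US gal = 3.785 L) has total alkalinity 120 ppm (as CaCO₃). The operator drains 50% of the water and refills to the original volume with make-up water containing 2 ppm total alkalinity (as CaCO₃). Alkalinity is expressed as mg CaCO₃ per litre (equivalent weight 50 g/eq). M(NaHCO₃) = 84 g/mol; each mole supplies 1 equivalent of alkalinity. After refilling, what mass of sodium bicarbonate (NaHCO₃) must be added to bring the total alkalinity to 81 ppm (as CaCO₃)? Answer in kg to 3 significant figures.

Volume: 252,000 US gal × 3.785 L/gal = 953,820 L.
After draining 50% and refilling: 120 × 0.50 + 2 × 0.50 = 61 ppm.
Deficit to target: 81 − 61 = 20 mg/L.
As CaCO₃: 20 mg/L × 953,820 L = 19,080 g; ÷ 50 g/eq ÷ 1 = 381.5 mol NaHCO₃.
Mass: 381.5 × 84 = 32,050 g.

32.0 kg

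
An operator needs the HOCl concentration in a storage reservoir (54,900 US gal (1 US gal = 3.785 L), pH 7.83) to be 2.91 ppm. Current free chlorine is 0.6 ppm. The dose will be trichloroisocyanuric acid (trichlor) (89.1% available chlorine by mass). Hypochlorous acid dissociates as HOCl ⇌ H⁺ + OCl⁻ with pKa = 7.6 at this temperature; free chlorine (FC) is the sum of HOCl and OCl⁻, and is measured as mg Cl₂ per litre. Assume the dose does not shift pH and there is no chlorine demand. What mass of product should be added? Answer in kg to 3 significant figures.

1.69 kg

Volume: 54,900 US gal × 3.785 L/gal = 207,796 L.
[OCl⁻]/[HOCl] = 10^(pH − pKa) = 10^(7.83 − 7.6) = 1.698; fraction as HOCl = 1/(1 + 1.698) = 0.3706.
Free chlorine required for 2.91 ppm HOCl: 2.91 / 0.3706 = 7.852 ppm.
FC to add: 7.852 − 0.6 = 7.252 mg/L as Cl₂.
Cl₂ equivalent: 7.252 mg/L × 207,796 L = 1507 g.
Product at 89.1% available Cl: 1507 / 0.891 = 1691 g.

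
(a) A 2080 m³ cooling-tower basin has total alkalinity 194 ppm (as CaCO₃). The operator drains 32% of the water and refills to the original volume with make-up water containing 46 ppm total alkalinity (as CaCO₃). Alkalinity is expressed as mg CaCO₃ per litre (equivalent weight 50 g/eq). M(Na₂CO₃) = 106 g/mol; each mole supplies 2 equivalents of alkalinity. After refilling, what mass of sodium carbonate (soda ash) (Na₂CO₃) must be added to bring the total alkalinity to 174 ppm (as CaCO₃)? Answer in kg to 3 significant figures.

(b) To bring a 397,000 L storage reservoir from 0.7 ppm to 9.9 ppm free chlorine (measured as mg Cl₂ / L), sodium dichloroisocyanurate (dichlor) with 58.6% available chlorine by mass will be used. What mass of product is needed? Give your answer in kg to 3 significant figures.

(a) 60.3 kg; (b) 6.23 kg

(a) Volume: 2080 m³ = 2,080,000 L.
(a) After draining 32% and refilling: 194 × 0.68 + 46 × 0.32 = 146.64 ppm.
(a) Deficit to target: 174 − 146.64 = 27.36 mg/L.
(a) As CaCO₃: 27.36 mg/L × 2,080,000 L = 56,910 g; ÷ 50 g/eq ÷ 2 = 569.1 mol Na₂CO₃.
(a) Mass: 569.1 × 106 = 60,320 g.

(b) Chlorine deficit: 9.9 − 0.7 = 9.2 ppm = 9.2 mg/L as Cl₂.
(b) Cl₂ equivalent needed: 9.2 mg/L × 397,000 L = 3,652,000 mg = 3652 g.
(b) Product at 58.6% available chlorine: 3652 / 0.586 = 6233 g.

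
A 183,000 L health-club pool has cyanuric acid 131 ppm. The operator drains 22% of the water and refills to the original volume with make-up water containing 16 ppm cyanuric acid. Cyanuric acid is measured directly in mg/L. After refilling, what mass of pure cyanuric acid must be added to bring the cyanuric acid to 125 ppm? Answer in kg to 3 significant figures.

3.53 kg

After draining 22% and refilling: 131 × 0.78 + 16 × 0.22 = 105.7 ppm.
Deficit to target: 125 − 105.7 = 19.3 mg/L.
Mass: 19.3 mg/L × 183,000 L = 3532 g cyanuric acid.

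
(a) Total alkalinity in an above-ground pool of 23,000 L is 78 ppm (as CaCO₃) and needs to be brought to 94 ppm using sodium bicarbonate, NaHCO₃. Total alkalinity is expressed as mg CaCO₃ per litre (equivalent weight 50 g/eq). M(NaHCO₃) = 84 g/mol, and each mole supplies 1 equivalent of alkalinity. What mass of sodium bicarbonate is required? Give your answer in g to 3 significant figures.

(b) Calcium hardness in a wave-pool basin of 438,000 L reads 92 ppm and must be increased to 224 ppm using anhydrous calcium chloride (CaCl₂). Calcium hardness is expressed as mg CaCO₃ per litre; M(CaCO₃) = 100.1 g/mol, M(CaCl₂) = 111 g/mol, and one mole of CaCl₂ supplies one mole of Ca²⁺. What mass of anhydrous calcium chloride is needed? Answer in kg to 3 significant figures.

(a) 618 g; (b) 64.1 kg

(a) Alkalinity to add: (94 − 78) = 16 mg/L as CaCO₃ × 23,000 L = 368 g as CaCO₃.
(a) Equivalents: 368 g ÷ 50 g/eq = 7.36 eq.
(a) NaHCO₃ supplies 1 eq per mole → 7.36 mol.
(a) Mass: 7.36 mol × 84 g/mol = 618.2 g.

(b) Hardness to add: (224 − 92) = 132 mg/L as CaCO₃ × 438,000 L = 57,820 g as CaCO₃.
(b) Moles of Ca²⁺ (1 mol Ca²⁺ ≡ 1 mol CaCO₃): 57,820 / 100.1 g/mol = 577.6 mol.
(b) Mass of CaCl₂: 577.6 × 111 = 64,110 g.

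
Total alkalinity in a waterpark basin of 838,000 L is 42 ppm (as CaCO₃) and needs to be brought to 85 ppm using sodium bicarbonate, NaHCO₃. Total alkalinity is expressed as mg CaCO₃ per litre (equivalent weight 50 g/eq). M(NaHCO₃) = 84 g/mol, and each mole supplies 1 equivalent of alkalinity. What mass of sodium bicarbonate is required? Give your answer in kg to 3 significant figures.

Alkalinity to add: (85 − 42) = 43 mg/L as CaCO₃ × 838,000 L = 36,030 g as CaCO₃.
Equivalents: 36,030 g ÷ 50 g/eq = 720.7 eq.
NaHCO₃ supplies 1 eq per mole → 720.7 mol.
Mass: 720.7 mol × 84 g/mol = 60,540 g.

60.5 kg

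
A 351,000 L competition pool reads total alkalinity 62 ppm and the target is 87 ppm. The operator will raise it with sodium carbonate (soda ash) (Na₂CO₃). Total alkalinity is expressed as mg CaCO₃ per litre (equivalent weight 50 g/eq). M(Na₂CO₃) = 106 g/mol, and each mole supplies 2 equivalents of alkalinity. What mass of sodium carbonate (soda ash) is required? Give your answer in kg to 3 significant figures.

Alkalinity to add: (87 − 62) = 25 mg/L as CaCO₃ × 351,000 L = 8775 g as CaCO₃.
Equivalents: 8775 g ÷ 50 g/eq = 175.5 eq.
Each mole of Na₂CO₃ supplies 2 eq, so 175.5 / 2 = 87.75 mol.
Mass: 87.75 mol × 106 g/mol = 9302 g.

9.30 kg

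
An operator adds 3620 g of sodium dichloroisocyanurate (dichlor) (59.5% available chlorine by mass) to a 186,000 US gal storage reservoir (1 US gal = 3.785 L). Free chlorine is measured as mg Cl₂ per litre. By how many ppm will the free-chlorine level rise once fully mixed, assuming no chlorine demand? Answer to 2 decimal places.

Volume: 186,000 US gal × 3.785 L/gal = 704,010 L.
Available chlorine delivered: 3620 g × 0.595 = 2154 g as Cl₂.
Concentration rise: 2154 g / 704,010 L = 3.059 mg/L = 3.06 ppm.

3.06 ppm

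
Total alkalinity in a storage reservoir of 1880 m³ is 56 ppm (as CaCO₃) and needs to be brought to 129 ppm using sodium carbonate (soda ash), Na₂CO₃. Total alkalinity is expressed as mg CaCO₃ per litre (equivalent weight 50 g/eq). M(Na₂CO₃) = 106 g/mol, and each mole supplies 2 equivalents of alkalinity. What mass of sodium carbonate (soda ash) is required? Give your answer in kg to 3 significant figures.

145 kg

Volume: 1880 m³ = 1,880,000 L.
Alkalinity to add: (129 − 56) = 73 mg/L as CaCO₃ × 1,880,000 L = 137,200 g as CaCO₃.
Equivalents: 137,200 g ÷ 50 g/eq = 2745 eq.
Each mole of Na₂CO₃ supplies 2 eq, so 2745 / 2 = 1372 mol.
Mass: 1372 mol × 106 g/mol = 145,500 g.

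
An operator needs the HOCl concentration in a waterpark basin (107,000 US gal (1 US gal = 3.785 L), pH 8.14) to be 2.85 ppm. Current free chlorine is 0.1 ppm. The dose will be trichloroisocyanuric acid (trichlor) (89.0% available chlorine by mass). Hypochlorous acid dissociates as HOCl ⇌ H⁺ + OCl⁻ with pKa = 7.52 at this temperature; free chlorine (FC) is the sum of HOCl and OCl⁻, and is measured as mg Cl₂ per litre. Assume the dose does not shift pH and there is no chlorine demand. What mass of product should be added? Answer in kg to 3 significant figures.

6.66 kg

Volume: 107,000 US gal × 3.785 L/gal = 404,995 L.
[OCl⁻]/[HOCl] = 10^(pH − pKa) = 10^(8.14 − 7.52) = 4.169; fraction as HOCl = 1/(1 + 4.169) = 0.1935.
Free chlorine required for 2.85 ppm HOCl: 2.85 / 0.1935 = 14.73 ppm.
FC to add: 14.73 − 0.1 = 14.63 mg/L as Cl₂.
Cl₂ equivalent: 14.63 mg/L × 404,995 L = 5925 g.
Product at 89.0% available Cl: 5925 / 0.89 = 6658 g.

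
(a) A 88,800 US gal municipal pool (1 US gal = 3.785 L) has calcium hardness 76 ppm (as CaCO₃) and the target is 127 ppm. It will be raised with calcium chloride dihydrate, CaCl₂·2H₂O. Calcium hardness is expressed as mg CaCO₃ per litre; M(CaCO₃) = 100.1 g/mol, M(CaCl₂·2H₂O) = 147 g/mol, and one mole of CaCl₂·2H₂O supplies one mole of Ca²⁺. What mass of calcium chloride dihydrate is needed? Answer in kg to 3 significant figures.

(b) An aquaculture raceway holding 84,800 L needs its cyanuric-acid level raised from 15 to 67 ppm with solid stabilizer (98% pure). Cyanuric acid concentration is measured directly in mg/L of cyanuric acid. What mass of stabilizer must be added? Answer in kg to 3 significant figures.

(a) 25.2 kg; (b) 4.50 kg

(a) Volume: 88,800 US gal × 3.785 L/gal = 336,108 L.
(a) Hardness to add: (127 − 76) = 51 mg/L as CaCO₃ × 336,108 L = 17,140 g as CaCO₃.
(a) Moles of Ca²⁺ (1 mol Ca²⁺ ≡ 1 mol CaCO₃): 17,140 / 100.1 g/mol = 171.2 mol.
(a) Mass of CaCl₂·2H₂O: 171.2 × 147 = 25,170 g.

(b) CYA to add: (67 − 15) = 52 mg/L × 84,800 L = 4410 g cyanuric acid.
(b) At 98% purity: 4410 / 0.98 = 4500 g product.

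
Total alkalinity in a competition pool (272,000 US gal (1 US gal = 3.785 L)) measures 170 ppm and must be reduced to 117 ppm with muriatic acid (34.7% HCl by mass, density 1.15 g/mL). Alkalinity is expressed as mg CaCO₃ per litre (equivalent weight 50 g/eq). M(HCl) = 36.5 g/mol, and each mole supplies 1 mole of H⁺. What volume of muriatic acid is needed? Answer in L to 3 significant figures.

99.8 L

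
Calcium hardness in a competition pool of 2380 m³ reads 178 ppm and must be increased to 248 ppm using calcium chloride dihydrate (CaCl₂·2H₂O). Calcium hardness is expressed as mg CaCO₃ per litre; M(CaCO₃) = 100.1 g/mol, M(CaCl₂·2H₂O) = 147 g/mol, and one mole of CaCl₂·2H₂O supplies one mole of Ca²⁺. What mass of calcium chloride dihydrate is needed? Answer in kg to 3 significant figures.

Volume: 2380 m³ = 2,380,000 L.
Hardness to add: (248 − 178) = 70 mg/L as CaCO₃ × 2,380,000 L = 166,600 g as CaCO₃.
Moles of Ca²⁺ (1 mol Ca²⁺ ≡ 1 mol CaCO₃): 166,600 / 100.1 g/mol = 1664 mol.
Mass of CaCl₂·2H₂O: 1664 × 147 = 244,700 g.

245 kg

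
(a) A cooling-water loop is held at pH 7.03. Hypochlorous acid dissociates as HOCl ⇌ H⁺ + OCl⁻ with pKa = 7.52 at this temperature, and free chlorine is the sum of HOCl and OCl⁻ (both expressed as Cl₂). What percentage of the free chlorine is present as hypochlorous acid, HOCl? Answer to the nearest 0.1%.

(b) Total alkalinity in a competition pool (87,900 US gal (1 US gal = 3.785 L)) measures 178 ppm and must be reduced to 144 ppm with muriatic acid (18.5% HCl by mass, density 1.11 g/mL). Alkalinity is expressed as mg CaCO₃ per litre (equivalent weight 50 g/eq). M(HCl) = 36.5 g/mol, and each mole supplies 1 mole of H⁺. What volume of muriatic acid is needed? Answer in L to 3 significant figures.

(a) 75.6%; (b) 40.2 L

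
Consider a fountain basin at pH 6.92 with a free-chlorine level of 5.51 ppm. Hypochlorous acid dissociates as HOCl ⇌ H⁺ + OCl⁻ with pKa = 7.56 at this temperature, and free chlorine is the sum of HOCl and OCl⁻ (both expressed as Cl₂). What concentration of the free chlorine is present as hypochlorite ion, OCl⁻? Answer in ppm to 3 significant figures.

[OCl⁻]/[HOCl] = 10^(pH − pKa) = 10^(6.92 − 7.56) = 10^-0.64 = 0.2291.
Fraction as HOCl = 1 / (1 + 0.2291) = 0.8136.
OCl⁻ = (1 − 0.8136) × 5.51 ppm = 1.027 ppm.

1.03 ppm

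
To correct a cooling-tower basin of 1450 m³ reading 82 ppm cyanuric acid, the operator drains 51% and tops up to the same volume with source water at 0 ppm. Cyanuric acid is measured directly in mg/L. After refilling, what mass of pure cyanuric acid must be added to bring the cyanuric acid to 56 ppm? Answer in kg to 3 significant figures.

22.9 kg

Volume: 1450 m³ = 1,450,000 L.
After draining 51% and refilling: 82 × 0.49 + 0 × 0.51 = 40.18 ppm.
Deficit to target: 56 − 40.18 = 15.82 mg/L.
Mass: 15.82 mg/L × 1,450,000 L = 22,940 g cyanuric acid.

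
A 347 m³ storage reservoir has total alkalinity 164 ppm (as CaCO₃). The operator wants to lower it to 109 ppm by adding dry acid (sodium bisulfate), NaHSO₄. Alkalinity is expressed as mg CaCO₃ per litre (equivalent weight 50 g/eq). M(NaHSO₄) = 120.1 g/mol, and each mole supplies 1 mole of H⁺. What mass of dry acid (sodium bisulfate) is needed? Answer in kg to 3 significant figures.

Volume: 347 m³ = 347,000 L.
Alkalinity to neutralize: (164 − 109) = 55 mg/L as CaCO₃ × 347,000 L = 19,080 g as CaCO₃.
Equivalents of H⁺ required: 19,080 ÷ 50 g/eq = 381.7 eq = 381.7 mol NaHSO₄.
Mass of NaHSO₄: 381.7 × 120.1 = 45,840 g.

45.8 kg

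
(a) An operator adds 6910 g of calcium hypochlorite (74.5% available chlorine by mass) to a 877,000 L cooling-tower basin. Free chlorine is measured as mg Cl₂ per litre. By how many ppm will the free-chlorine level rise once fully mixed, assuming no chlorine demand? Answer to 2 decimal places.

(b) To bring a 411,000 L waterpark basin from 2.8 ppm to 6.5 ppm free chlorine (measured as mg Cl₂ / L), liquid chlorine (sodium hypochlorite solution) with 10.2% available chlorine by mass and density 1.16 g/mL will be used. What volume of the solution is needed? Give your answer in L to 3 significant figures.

(a) 5.87 ppm; (b) 12.9 L

(a) Available chlorine delivered: 6910 g × 0.745 = 5148 g as Cl₂.
(a) Concentration rise: 5148 g / 877,000 L = 5.87 mg/L = 5.87 ppm.

(b) Chlorine deficit: 6.5 − 2.8 = 3.7 ppm = 3.7 mg/L as Cl₂.
(b) Cl₂ equivalent needed: 3.7 mg/L × 411,000 L = 1,521,000 mg = 1521 g.
(b) Product at 10.2% available chlorine: 1521 / 0.102 = 14,910 g.
(b) Volume at density 1.16 g/mL: 14,910 g ÷ 1.16 g/mL = 12,850 mL.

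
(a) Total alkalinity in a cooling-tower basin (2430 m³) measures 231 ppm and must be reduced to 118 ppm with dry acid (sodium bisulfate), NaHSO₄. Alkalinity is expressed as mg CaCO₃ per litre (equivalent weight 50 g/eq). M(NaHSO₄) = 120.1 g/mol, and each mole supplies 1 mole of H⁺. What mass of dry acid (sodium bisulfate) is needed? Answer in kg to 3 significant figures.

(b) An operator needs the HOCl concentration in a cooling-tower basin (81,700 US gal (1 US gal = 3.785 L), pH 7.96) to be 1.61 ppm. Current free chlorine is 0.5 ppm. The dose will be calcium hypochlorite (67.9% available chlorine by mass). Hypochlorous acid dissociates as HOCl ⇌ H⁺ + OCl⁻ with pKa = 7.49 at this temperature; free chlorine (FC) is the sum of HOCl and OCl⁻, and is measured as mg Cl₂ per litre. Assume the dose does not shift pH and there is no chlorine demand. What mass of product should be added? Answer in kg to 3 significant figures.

(a) Volume: 2430 m³ = 2,430,000 L.
(a) Alkalinity to neutralize: (231 − 118) = 113 mg/L as CaCO₃ × 2,430,000 L = 274,600 g as CaCO₃.
(a) Equivalents of H⁺ required: 274,600 ÷ 50 g/eq = 5492 eq = 5492 mol NaHSO₄.
(a) Mass of NaHSO₄: 5492 × 120.1 = 659,600 g.

(b) Volume: 81,700 US gal × 3.785 L/gal = 309,234 L.
(b) [OCl⁻]/[HOCl] = 10^(pH − pKa) = 10^(7.96 − 7.49) = 2.951; fraction as HOCl = 1/(1 + 2.951) = 0.2531.
(b) Free chlorine required for 1.61 ppm HOCl: 1.61 / 0.2531 = 6.361 ppm.
(b) FC to add: 6.361 − 0.5 = 5.861 mg/L as Cl₂.
(b) Cl₂ equivalent: 5.861 mg/L × 309,234 L = 1813 g.
(b) Product at 67.9% available Cl: 1813 / 0.679 = 2669 g.

(a) 660 kg; (b) 2.67 kg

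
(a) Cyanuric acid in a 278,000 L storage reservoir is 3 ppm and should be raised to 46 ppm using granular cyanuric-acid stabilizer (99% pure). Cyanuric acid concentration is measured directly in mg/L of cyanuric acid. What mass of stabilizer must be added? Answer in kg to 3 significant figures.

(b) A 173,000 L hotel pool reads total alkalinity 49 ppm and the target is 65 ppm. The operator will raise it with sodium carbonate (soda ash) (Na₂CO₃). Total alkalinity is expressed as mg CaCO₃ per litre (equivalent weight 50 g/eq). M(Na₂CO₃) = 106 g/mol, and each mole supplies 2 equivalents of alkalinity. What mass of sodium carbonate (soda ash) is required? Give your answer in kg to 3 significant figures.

(a) 12.1 kg; (b) 2.93 kg

(a) CYA to add: (46 − 3) = 43 mg/L × 278,000 L = 11,950 g cyanuric acid.
(a) At 99% purity: 11,950 / 0.99 = 12,070 g product.

(b) Alkalinity to add: (65 − 49) = 16 mg/L as CaCO₃ × 173,000 L = 2768 g as CaCO₃.
(b) Equivalents: 2768 g ÷ 50 g/eq = 55.36 eq.
(b) Each mole of Na₂CO₃ supplies 2 eq, so 55.36 / 2 = 27.68 mol.
(b) Mass: 27.68 mol × 106 g/mol = 2934 g.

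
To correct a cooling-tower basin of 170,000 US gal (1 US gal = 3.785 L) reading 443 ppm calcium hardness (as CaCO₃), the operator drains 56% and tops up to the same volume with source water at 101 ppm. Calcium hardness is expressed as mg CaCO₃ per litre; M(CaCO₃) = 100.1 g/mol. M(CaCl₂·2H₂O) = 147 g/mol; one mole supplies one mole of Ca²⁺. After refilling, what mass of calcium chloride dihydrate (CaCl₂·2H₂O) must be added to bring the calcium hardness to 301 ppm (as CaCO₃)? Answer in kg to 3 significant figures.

46.8 kg

Volume: 170,000 US gal × 3.785 L/gal = 643,450 L.
After draining 56% and refilling: 443 × 0.44 + 101 × 0.56 = 251.48 ppm.
Deficit to target: 301 − 251.48 = 49.52 mg/L.
As CaCO₃: 49.52 mg/L × 643,450 L = 31,860 g; ÷ 100.1 = 318.3 mol Ca²⁺.
Mass: 318.3 × 147 = 46,790 g.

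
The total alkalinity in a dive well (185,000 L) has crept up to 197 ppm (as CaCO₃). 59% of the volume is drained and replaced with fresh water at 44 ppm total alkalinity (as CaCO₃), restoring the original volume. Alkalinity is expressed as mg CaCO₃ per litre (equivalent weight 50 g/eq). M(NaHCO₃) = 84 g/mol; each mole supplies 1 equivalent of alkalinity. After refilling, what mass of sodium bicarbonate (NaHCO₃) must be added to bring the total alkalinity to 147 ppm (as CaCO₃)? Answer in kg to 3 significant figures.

After draining 59% and refilling: 197 × 0.41 + 44 × 0.59 = 106.73 ppm.
Deficit to target: 147 − 106.73 = 40.27 mg/L.
As CaCO₃: 40.27 mg/L × 185,000 L = 7450 g; ÷ 50 g/eq ÷ 1 = 149 mol NaHCO₃.
Mass: 149 × 84 = 12,520 g.

12.5 kg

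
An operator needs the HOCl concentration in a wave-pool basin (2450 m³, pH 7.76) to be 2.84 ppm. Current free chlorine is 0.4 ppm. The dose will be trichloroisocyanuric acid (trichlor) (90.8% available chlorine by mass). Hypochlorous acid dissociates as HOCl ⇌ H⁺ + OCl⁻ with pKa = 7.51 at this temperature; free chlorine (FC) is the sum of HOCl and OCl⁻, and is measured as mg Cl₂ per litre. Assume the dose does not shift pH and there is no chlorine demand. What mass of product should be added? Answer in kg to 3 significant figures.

Volume: 2450 m³ = 2,450,000 L.
[OCl⁻]/[HOCl] = 10^(pH − pKa) = 10^(7.76 − 7.51) = 1.778; fraction as HOCl = 1/(1 + 1.778) = 0.3599.
Free chlorine required for 2.84 ppm HOCl: 2.84 / 0.3599 = 7.89 ppm.
FC to add: 7.89 − 0.4 = 7.49 mg/L as Cl₂.
Cl₂ equivalent: 7.49 mg/L × 2,450,000 L = 18,350 g.
Product at 90.8% available Cl: 18,350 / 0.908 = 20,210 g.

20.2 kg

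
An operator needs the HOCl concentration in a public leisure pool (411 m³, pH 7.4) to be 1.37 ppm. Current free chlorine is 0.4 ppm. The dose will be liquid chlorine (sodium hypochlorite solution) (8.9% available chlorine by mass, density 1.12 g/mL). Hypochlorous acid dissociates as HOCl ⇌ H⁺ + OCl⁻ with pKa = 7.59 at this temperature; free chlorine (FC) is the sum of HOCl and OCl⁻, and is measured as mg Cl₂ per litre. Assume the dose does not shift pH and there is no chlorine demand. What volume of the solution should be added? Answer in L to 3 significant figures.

Volume: 411 m³ = 411,000 L.
[OCl⁻]/[HOCl] = 10^(pH − pKa) = 10^(7.4 − 7.59) = 0.6457; fraction as HOCl = 1/(1 + 0.6457) = 0.6077.
Free chlorine required for 1.37 ppm HOCl: 1.37 / 0.6077 = 2.255 ppm.
FC to add: 2.255 − 0.4 = 1.855 mg/L as Cl₂.
Cl₂ equivalent: 1.855 mg/L × 411,000 L = 762.2 g.
Product at 8.9% available Cl: 762.2 / 0.089 = 8564 g.
Volume: 8564 g ÷ 1.12 g/mL = 7647 mL.

7.65 L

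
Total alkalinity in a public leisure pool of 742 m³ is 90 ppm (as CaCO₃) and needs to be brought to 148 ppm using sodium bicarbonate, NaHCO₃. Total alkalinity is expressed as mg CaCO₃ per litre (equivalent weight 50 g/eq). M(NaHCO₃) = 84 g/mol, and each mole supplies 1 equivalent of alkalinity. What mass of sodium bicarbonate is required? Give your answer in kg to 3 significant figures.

72.3 kg

Volume: 742 m³ = 742,000 L.
Alkalinity to add: (148 − 90) = 58 mg/L as CaCO₃ × 742,000 L = 43,040 g as CaCO₃.
Equivalents: 43,040 g ÷ 50 g/eq = 860.7 eq.
NaHCO₃ supplies 1 eq per mole → 860.7 mol.
Mass: 860.7 mol × 84 g/mol = 72,300 g.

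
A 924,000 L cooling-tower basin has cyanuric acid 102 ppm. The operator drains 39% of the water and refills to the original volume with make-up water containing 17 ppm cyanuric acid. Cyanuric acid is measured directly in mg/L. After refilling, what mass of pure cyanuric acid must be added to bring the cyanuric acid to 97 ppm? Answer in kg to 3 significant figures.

26.0 kg

After draining 39% and refilling: 102 × 0.61 + 17 × 0.39 = 68.85 ppm.
Deficit to target: 97 − 68.85 = 28.15 mg/L.
Mass: 28.15 mg/L × 924,000 L = 26,010 g cyanuric acid.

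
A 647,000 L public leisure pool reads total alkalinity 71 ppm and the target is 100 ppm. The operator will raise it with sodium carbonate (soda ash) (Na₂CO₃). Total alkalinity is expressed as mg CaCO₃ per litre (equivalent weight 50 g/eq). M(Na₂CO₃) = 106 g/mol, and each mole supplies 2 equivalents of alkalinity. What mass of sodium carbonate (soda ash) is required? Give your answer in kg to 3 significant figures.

Alkalinity to add: (100 − 71) = 29 mg/L as CaCO₃ × 647,000 L = 18,760 g as CaCO₃.
Equivalents: 18,760 g ÷ 50 g/eq = 375.3 eq.
Each mole of Na₂CO₃ supplies 2 eq, so 375.3 / 2 = 187.6 mol.
Mass: 187.6 mol × 106 g/mol = 19,890 g.

19.9 kg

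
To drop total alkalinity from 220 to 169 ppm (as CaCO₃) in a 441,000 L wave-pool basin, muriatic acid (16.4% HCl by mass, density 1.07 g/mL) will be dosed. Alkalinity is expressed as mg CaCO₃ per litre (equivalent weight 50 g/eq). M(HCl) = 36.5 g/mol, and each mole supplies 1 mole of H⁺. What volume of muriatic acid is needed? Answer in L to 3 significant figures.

Alkalinity to neutralize: (220 − 169) = 51 mg/L as CaCO₃ × 441,000 L = 22,490 g as CaCO₃.
Equivalents of H⁺ required: 22,490 ÷ 50 g/eq = 449.8 eq = 449.8 mol HCl.
Mass of HCl: 449.8 × 36.5 = 16,420 g.
Mass of 16.4% solution: 16,420 / 0.164 = 100,100 g.
Volume: 100,100 g ÷ 1.07 g/mL = 93,560 mL.

93.6 L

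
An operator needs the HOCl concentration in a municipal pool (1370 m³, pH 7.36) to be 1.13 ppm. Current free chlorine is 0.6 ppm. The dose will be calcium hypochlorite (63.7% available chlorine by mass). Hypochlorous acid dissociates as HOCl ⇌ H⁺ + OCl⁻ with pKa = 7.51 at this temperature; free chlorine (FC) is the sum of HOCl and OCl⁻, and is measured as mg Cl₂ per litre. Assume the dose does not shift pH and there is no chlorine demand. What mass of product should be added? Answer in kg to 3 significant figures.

2.86 kg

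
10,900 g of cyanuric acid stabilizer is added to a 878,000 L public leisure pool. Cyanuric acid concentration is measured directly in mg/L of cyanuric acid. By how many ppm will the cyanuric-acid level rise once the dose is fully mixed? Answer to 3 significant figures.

Rise: 10,900 g / 878,000 L × 1000 = 12.41 mg/L.

12.4 ppm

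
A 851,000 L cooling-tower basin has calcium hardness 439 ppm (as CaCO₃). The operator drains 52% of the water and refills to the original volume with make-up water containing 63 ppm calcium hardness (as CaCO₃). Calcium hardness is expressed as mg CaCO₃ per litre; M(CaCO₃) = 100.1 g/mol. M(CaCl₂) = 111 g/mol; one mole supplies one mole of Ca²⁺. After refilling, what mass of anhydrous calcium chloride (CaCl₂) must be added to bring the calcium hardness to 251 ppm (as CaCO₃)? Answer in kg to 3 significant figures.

7.10 kg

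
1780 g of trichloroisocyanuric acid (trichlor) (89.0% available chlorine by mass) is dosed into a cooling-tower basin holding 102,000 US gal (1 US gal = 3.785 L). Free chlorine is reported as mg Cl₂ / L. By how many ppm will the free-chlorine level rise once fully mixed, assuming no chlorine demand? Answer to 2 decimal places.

Volume: 102,000 US gal × 3.785 L/gal = 386,070 L.
Available chlorine delivered: 1780 g × 0.89 = 1584 g as Cl₂.
Concentration rise: 1584 g / 386,070 L = 4.103 mg/L = 4.10 ppm.

4.10 ppm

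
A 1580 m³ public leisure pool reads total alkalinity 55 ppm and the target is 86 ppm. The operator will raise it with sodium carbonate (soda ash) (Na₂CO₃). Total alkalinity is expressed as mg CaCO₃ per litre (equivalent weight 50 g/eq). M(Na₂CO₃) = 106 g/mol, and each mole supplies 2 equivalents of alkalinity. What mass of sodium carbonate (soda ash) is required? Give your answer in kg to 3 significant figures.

51.9 kg

Volume: 1580 m³ = 1,580,000 L.
Alkalinity to add: (86 − 55) = 31 mg/L as CaCO₃ × 1,580,000 L = 48,980 g as CaCO₃.
Equivalents: 48,980 g ÷ 50 g/eq = 979.6 eq.
Each mole of Na₂CO₃ supplies 2 eq, so 979.6 / 2 = 489.8 mol.
Mass: 489.8 mol × 106 g/mol = 51,920 g.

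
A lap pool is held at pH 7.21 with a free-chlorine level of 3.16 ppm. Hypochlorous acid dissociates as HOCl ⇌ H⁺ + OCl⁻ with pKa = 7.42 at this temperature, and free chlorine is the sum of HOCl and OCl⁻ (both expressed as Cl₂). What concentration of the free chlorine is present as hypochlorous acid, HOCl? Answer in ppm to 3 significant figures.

1.95 ppm

[OCl⁻]/[HOCl] = 10^(pH − pKa) = 10^(7.21 − 7.42) = 10^-0.21 = 0.6166.
Fraction as HOCl = 1 / (1 + 0.6166) = 0.6186.
HOCl = 0.6186 × 3.16 ppm = 1.955 ppm.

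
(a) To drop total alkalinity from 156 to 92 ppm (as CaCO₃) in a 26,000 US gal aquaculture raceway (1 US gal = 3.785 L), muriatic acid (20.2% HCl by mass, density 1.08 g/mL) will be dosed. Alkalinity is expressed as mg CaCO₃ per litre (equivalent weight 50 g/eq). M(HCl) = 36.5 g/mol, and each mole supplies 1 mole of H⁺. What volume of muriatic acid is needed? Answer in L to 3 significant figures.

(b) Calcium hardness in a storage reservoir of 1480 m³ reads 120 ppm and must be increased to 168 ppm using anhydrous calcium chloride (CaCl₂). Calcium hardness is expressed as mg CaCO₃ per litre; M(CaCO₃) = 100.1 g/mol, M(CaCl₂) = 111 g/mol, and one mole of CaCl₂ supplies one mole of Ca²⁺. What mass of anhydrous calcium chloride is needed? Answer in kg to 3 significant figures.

(a) Volume: 26,000 US gal × 3.785 L/gal = 98,410 L.
(a) Alkalinity to neutralize: (156 − 92) = 64 mg/L as CaCO₃ × 98,410 L = 6298 g as CaCO₃.
(a) Equivalents of H⁺ required: 6298 ÷ 50 g/eq = 126 eq = 126 mol HCl.
(a) Mass of HCl: 126 × 36.5 = 4598 g.
(a) Mass of 20.2% solution: 4598 / 0.202 = 22,760 g.
(a) Volume: 22,760 g ÷ 1.08 g/mL = 21,070 mL.

(b) Volume: 1480 m³ = 1,480,000 L.
(b) Hardness to add: (168 − 120) = 48 mg/L as CaCO₃ × 1,480,000 L = 71,040 g as CaCO₃.
(b) Moles of Ca²⁺ (1 mol Ca²⁺ ≡ 1 mol CaCO₃): 71,040 / 100.1 g/mol = 709.7 mol.
(b) Mass of CaCl₂: 709.7 × 111 = 78,780 g.

(a) 21.1 L; (b) 78.8 kg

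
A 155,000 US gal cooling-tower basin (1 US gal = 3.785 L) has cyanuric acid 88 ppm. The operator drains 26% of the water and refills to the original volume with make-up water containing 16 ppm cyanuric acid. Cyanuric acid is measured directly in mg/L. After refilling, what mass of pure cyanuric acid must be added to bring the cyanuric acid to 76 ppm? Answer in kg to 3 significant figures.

Volume: 155,000 US gal × 3.785 L/gal = 586,675 L.
After draining 26% and refilling: 88 × 0.74 + 16 × 0.26 = 69.28 ppm.
Deficit to target: 76 − 69.28 = 6.72 mg/L.
Mass: 6.72 mg/L × 586,675 L = 3942 g cyanuric acid.

3.94 kg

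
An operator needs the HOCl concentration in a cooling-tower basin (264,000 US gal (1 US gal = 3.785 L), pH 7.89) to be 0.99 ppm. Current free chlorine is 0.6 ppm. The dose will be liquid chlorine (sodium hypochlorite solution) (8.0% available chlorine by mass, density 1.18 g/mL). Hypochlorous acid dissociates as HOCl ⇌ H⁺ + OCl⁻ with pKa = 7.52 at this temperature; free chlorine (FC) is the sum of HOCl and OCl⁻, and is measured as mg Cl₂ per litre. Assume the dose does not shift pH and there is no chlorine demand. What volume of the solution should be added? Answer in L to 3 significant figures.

28.7 L

Volume: 264,000 US gal × 3.785 L/gal = 999,240 L.
[OCl⁻]/[HOCl] = 10^(pH − pKa) = 10^(7.89 − 7.52) = 2.344; fraction as HOCl = 1/(1 + 2.344) = 0.299.
Free chlorine required for 0.99 ppm HOCl: 0.99 / 0.299 = 3.311 ppm.
FC to add: 3.311 − 0.6 = 2.711 mg/L as Cl₂.
Cl₂ equivalent: 2.711 mg/L × 999,240 L = 2709 g.
Product at 8.0% available Cl: 2709 / 0.08 = 33,860 g.
Volume: 33,860 g ÷ 1.18 g/mL = 28,690 mL.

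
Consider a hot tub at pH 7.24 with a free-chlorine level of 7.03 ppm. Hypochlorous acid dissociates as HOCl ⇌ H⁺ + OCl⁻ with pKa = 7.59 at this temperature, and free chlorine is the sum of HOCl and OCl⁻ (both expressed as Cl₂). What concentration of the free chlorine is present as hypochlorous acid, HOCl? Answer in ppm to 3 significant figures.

[OCl⁻]/[HOCl] = 10^(pH − pKa) = 10^(7.24 − 7.59) = 10^-0.35 = 0.4467.
Fraction as HOCl = 1 / (1 + 0.4467) = 0.6912.
HOCl = 0.6912 × 7.03 ppm = 4.859 ppm.

4.86 ppm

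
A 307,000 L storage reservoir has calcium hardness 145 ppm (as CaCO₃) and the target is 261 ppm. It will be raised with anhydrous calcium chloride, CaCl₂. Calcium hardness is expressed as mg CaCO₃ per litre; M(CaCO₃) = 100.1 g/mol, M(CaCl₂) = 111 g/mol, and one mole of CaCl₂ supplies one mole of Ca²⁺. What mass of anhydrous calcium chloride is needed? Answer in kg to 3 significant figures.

39.5 kg

Hardness to add: (261 − 145) = 116 mg/L as CaCO₃ × 307,000 L = 35,610 g as CaCO₃.
Moles of Ca²⁺ (1 mol Ca²⁺ ≡ 1 mol CaCO₃): 35,610 / 100.1 g/mol = 355.8 mol.
Mass of CaCl₂: 355.8 × 111 = 39,490 g.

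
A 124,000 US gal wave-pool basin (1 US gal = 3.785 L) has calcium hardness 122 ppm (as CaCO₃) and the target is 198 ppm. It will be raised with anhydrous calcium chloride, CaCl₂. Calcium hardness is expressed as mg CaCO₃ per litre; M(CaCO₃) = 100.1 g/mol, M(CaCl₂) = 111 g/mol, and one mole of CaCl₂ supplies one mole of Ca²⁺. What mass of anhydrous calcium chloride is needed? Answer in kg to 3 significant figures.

39.6 kg

Volume: 124,000 US gal × 3.785 L/gal = 469,340 L.
Hardness to add: (198 − 122) = 76 mg/L as CaCO₃ × 469,340 L = 35,670 g as CaCO₃.
Moles of Ca²⁺ (1 mol Ca²⁺ ≡ 1 mol CaCO₃): 35,670 / 100.1 g/mol = 356.3 mol.
Mass of CaCl₂: 356.3 × 111 = 39,550 g.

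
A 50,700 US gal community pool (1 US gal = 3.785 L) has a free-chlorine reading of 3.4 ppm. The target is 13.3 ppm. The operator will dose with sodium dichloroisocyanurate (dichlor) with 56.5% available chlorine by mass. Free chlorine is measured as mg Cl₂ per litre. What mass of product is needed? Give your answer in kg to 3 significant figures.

Volume: 50,700 US gal × 3.785 L/gal = 191,900 L.
Chlorine deficit: 13.3 − 3.4 = 9.9 ppm = 9.9 mg/L as Cl₂.
Cl₂ equivalent needed: 9.9 mg/L × 191,900 L = 1,900,000 mg = 1900 g.
Product at 56.5% available chlorine: 1900 / 0.565 = 3362 g.

3.36 kg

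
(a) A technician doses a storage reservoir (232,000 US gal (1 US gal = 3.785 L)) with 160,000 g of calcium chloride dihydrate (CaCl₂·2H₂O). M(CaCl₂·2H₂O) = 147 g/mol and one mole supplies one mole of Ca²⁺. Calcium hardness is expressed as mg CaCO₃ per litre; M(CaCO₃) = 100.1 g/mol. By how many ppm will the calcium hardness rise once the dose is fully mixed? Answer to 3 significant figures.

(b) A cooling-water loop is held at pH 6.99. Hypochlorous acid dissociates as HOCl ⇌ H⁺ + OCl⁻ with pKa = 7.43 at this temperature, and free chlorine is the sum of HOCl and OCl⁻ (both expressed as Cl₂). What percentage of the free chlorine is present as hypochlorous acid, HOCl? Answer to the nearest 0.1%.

(a) Volume: 232,000 US gal × 3.785 L/gal = 878,120 L.
(a) Moles of Ca²⁺: 160,000 g ÷ 147 g/mol = 1088 mol.
(a) As CaCO₃: 1088 mol × 100.1 g/mol = 109,000 g.
(a) Rise: 109,000 g / 878,120 L × 1000 = 124.1 mg/L.

(b) [OCl⁻]/[HOCl] = 10^(pH − pKa) = 10^(6.99 − 7.43) = 10^-0.44 = 0.3631.
(b) Fraction as HOCl = 1 / (1 + 0.3631) = 0.7336.

(a) 124 ppm; (b) 73.4%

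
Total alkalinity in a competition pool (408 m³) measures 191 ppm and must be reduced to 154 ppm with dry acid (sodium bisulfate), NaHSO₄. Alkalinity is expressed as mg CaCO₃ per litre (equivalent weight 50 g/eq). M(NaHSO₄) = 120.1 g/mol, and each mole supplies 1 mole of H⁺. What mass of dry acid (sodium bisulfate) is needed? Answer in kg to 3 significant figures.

Volume: 408 m³ = 408,000 L.
Alkalinity to neutralize: (191 − 154) = 37 mg/L as CaCO₃ × 408,000 L = 15,100 g as CaCO₃.
Equivalents of H⁺ required: 15,100 ÷ 50 g/eq = 301.9 eq = 301.9 mol NaHSO₄.
Mass of NaHSO₄: 301.9 × 120.1 = 36,260 g.

36.3 kg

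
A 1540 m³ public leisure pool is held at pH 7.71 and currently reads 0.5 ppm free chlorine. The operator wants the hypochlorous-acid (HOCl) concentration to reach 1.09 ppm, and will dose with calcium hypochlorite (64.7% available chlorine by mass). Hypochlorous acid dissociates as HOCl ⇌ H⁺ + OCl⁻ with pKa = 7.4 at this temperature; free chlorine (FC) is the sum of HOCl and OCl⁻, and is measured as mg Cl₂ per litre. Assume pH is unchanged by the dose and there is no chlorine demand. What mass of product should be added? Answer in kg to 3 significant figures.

Volume: 1540 m³ = 1,540,000 L.
[OCl⁻]/[HOCl] = 10^(pH − pKa) = 10^(7.71 − 7.4) = 2.042; fraction as HOCl = 1/(1 + 2.042) = 0.3288.
Free chlorine required for 1.09 ppm HOCl: 1.09 / 0.3288 = 3.315 ppm.
FC to add: 3.315 − 0.5 = 2.815 mg/L as Cl₂.
Cl₂ equivalent: 2.815 mg/L × 1,540,000 L = 4336 g.
Product at 64.7% available Cl: 4336 / 0.647 = 6701 g.

6.70 kg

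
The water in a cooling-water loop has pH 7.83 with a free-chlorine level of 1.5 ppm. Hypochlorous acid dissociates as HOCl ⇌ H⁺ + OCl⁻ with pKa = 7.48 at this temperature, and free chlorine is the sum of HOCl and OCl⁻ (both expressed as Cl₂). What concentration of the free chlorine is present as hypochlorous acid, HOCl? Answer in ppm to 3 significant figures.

[OCl⁻]/[HOCl] = 10^(pH − pKa) = 10^(7.83 − 7.48) = 10^0.35 = 2.239.
Fraction as HOCl = 1 / (1 + 2.239) = 0.3088.
HOCl = 0.3088 × 1.5 ppm = 0.4631 ppm.

0.463 ppm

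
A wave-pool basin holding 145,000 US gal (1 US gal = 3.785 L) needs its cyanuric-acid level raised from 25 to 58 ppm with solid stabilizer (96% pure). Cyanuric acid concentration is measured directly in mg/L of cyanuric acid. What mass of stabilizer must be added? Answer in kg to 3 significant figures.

Volume: 145,000 US gal × 3.785 L/gal = 548,825 L.
CYA to add: (58 − 25) = 33 mg/L × 548,825 L = 18,110 g cyanuric acid.
At 96% purity: 18,110 / 0.96 = 18,870 g product.

18.9 kg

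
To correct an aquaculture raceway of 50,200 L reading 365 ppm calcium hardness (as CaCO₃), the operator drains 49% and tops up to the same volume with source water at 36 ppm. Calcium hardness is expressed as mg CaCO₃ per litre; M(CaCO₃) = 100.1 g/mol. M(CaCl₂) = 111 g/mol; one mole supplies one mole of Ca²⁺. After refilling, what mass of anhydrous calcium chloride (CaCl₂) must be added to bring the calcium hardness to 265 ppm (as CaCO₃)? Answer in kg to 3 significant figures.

After draining 49% and refilling: 365 × 0.51 + 36 × 0.49 = 203.79 ppm.
Deficit to target: 265 − 203.79 = 61.21 mg/L.
As CaCO₃: 61.21 mg/L × 50,200 L = 3073 g; ÷ 100.1 = 30.7 mol Ca²⁺.
Mass: 30.7 × 111 = 3407 g.

3.41 kg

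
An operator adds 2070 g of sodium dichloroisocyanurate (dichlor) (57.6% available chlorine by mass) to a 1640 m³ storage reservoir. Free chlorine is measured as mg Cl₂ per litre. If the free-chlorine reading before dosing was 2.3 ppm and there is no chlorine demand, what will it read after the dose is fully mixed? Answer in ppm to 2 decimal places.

3.03 ppm

Volume: 1640 m³ = 1,640,000 L.
Available chlorine delivered: 2070 g × 0.576 = 1192 g as Cl₂.
Concentration rise: 1192 g / 1,640,000 L = 0.727 mg/L = 0.73 ppm.
Final FC: 2.3 + 0.73 = 3.03 ppm.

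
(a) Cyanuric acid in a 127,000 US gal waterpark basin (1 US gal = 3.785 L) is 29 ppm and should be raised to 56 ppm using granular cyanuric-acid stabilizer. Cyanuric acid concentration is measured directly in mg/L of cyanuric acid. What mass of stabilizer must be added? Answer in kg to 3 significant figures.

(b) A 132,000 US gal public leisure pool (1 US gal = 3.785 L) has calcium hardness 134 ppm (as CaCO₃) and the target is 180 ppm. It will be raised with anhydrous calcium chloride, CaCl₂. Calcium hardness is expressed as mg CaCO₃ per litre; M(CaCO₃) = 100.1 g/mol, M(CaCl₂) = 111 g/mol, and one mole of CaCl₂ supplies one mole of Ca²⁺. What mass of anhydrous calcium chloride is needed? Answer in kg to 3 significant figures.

(a) 13.0 kg; (b) 25.5 kg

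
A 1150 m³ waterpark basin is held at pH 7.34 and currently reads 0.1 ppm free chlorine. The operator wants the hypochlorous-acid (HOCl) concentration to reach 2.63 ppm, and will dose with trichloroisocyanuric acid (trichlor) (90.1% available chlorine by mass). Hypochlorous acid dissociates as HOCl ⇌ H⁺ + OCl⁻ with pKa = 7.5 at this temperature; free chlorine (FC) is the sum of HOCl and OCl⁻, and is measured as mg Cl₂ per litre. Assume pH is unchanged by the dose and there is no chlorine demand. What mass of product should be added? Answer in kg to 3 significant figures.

Volume: 1150 m³ = 1,150,000 L.
[OCl⁻]/[HOCl] = 10^(pH − pKa) = 10^(7.34 − 7.5) = 0.6918; fraction as HOCl = 1/(1 + 0.6918) = 0.5911.
Free chlorine required for 2.63 ppm HOCl: 2.63 / 0.5911 = 4.45 ppm.
FC to add: 4.45 − 0.1 = 4.35 mg/L as Cl₂.
Cl₂ equivalent: 4.35 mg/L × 1,150,000 L = 5002 g.
Product at 90.1% available Cl: 5002 / 0.901 = 5552 g.

5.55 kg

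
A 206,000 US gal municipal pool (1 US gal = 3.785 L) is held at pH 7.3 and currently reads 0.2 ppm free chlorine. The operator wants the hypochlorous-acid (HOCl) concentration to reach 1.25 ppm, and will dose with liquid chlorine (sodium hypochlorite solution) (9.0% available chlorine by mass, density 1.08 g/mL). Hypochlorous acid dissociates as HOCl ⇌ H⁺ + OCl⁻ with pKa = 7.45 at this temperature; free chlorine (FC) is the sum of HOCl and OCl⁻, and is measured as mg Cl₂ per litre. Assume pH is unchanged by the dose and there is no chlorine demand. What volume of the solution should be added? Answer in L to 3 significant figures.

15.5 L

Volume: 206,000 US gal × 3.785 L/gal = 779,710 L.
[OCl⁻]/[HOCl] = 10^(pH − pKa) = 10^(7.3 − 7.45) = 0.7079; fraction as HOCl = 1/(1 + 0.7079) = 0.5855.
Free chlorine required for 1.25 ppm HOCl: 1.25 / 0.5855 = 2.135 ppm.
FC to add: 2.135 − 0.2 = 1.935 mg/L as Cl₂.
Cl₂ equivalent: 1.935 mg/L × 779,710 L = 1509 g.
Product at 9.0% available Cl: 1509 / 0.09 = 16,760 g.
Volume: 16,760 g ÷ 1.08 g/mL = 15,520 mL.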